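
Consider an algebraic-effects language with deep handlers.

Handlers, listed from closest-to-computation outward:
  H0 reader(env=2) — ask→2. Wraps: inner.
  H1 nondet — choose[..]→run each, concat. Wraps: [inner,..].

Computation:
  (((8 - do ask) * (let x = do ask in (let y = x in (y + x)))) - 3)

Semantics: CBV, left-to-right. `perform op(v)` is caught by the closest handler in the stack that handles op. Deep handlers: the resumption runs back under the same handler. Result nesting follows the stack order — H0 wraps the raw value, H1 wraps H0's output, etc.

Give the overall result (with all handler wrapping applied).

Answer: [21]

Evaluation trace:
ask @ H0 ⇒ 2
ask @ H0 ⇒ 2
H0 returns 21
H1 returns [21]
= [21]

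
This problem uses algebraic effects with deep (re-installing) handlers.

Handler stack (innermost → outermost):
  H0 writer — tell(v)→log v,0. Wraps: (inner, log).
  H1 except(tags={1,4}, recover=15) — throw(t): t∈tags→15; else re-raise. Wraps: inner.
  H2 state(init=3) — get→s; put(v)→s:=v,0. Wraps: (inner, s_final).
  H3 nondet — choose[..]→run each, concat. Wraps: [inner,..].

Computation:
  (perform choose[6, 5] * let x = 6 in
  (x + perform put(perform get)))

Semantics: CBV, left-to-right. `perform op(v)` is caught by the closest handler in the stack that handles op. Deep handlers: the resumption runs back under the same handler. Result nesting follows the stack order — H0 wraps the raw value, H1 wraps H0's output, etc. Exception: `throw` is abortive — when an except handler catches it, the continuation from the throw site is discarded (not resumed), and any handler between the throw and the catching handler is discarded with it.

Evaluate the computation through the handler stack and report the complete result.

Answer: [((36, ()), 3), ((30, ()), 3)]

Step-by-step:
choose[6, 5] @ H3
  branch[0] choose=6:
    get @ H2 ⇒ 3
    put(3) @ H2 ⇒ s:=3
    H0 returns (36, ())
    H1 returns (36, ())
    H2 returns ((36, ()), 3)
    H3 returns [((36, ()), 3)]
  branch[1] choose=5:
    get @ H2 ⇒ 3
    put(3) @ H2 ⇒ s:=3
    H0 returns (30, ())
    H1 returns (30, ())
    H2 returns ((30, ()), 3)
    H3 returns [((30, ()), 3)]
= [((36, ()), 3), ((30, ()), 3)]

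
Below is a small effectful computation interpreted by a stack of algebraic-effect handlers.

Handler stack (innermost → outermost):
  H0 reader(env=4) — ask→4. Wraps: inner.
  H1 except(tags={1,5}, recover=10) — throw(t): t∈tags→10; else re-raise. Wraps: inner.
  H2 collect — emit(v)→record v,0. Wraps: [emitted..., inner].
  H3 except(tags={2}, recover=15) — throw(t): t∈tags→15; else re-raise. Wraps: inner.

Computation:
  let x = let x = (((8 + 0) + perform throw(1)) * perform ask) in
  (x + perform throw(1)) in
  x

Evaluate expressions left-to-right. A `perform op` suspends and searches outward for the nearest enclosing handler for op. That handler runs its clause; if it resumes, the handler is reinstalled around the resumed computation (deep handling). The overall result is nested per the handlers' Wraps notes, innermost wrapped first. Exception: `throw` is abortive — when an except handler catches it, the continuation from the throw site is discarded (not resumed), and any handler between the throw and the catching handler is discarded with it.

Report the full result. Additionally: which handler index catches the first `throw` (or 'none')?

Evaluation trace:
throw(1) @ H1 caught ⇒ 10
H2 returns [10]
H3 returns [10]
= [10]

Answer: [10] ; first throw caught by: H1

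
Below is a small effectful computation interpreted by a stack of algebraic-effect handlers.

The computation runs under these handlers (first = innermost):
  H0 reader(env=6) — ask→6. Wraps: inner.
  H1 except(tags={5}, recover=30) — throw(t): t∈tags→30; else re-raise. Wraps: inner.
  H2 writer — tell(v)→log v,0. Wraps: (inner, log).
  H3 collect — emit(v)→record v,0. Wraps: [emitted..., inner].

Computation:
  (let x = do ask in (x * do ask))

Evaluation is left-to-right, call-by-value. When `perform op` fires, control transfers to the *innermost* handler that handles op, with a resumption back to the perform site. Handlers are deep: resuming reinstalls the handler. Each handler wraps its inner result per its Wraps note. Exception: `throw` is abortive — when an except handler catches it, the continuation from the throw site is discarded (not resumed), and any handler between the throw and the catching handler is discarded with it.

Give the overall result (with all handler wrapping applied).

Answer: [(36, ())]

Evaluation trace:
ask @ H0 ⇒ 6
ask @ H0 ⇒ 6
H0 returns 36
H1 returns 36
H2 returns (36, ())
H3 returns [(36, ())]
= [(36, ())]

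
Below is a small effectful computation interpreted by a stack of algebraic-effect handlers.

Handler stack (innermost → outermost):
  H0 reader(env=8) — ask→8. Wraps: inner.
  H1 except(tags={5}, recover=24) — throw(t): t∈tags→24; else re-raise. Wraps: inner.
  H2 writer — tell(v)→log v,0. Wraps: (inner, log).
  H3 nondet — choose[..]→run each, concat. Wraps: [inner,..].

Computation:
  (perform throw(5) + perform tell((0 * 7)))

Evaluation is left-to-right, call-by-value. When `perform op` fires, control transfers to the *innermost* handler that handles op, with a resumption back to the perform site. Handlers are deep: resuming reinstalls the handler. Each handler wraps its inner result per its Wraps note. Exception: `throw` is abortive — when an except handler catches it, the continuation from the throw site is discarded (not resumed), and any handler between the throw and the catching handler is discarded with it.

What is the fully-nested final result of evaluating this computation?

Answer: [(24, ())]

Evaluation trace:
throw(5) @ H1 caught ⇒ 24
H2 returns (24, ())
H3 returns [(24, ())]
= [(24, ())]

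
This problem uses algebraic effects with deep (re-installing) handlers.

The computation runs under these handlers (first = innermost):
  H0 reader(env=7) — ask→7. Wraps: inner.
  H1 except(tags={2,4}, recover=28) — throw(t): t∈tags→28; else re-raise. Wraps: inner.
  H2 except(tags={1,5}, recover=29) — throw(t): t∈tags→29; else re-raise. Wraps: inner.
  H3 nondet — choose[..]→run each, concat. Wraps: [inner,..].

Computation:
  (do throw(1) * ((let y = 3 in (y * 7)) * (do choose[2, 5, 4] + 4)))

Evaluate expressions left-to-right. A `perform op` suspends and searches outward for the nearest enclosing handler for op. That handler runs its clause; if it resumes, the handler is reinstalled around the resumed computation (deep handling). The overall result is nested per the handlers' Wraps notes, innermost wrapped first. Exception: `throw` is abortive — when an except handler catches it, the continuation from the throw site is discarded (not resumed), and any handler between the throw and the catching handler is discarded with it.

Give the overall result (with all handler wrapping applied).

Answer: [29]

Step-by-step:
throw(1) @ H1 re-raised
throw(1) @ H2 caught ⇒ 29
H3 returns [29]
= [29]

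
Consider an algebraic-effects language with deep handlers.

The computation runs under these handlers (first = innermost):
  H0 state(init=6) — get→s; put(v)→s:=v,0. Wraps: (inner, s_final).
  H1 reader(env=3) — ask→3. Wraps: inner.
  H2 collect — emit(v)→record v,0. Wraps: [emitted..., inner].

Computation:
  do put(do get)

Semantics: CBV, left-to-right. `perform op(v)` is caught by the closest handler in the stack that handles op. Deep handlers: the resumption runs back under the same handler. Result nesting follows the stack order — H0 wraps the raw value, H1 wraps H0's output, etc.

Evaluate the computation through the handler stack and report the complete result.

Answer: [(0, 6)]

Step-by-step:
get @ H0 ⇒ 6
put(6) @ H0 ⇒ s:=6
H0 returns (0, 6)
H1 returns (0, 6)
H2 returns [(0, 6)]
= [(0, 6)]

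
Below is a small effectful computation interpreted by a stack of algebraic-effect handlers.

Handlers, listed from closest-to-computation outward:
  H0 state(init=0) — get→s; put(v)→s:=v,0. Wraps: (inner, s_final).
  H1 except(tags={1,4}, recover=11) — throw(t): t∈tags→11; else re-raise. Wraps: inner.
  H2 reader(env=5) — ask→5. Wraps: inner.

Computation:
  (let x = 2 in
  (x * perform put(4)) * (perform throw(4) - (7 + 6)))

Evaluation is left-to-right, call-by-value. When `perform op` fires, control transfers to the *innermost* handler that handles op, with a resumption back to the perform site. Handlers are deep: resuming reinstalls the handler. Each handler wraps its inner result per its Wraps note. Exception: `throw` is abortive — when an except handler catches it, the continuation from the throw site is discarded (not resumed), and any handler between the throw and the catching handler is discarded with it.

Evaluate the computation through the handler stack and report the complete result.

Step-by-step:
put(4) @ H0 ⇒ s:=4
throw(4) @ H1 caught ⇒ 11
H2 returns 11
= 11

Answer: 11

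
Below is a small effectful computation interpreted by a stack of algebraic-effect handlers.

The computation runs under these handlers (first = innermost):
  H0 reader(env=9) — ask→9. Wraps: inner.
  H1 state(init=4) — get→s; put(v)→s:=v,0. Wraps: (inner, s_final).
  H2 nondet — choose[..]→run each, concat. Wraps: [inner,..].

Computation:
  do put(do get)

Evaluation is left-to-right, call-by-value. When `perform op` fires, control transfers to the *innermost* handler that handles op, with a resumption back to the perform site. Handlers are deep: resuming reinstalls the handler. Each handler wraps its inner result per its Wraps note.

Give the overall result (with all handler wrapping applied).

Working:
get @ H1 ⇒ 4
put(4) @ H1 ⇒ s:=4
H0 returns 0
H1 returns (0, 4)
H2 returns [(0, 4)]
= [(0, 4)]

Answer: [(0, 4)]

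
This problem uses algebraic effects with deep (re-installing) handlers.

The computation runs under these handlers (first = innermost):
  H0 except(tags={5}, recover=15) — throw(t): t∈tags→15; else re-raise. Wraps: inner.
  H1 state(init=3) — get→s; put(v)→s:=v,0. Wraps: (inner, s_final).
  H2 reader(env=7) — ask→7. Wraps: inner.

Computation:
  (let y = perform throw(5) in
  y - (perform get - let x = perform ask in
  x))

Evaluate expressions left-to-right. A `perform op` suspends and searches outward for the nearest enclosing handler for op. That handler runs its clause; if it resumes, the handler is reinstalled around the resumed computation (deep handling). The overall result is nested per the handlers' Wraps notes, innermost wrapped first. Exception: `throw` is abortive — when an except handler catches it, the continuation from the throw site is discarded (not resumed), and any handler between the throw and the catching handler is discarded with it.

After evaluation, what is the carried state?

Answer: 3

Step-by-step:
throw(5) @ H0 caught ⇒ 15
H1 returns (15, 3)
H2 returns (15, 3)
= (15, 3)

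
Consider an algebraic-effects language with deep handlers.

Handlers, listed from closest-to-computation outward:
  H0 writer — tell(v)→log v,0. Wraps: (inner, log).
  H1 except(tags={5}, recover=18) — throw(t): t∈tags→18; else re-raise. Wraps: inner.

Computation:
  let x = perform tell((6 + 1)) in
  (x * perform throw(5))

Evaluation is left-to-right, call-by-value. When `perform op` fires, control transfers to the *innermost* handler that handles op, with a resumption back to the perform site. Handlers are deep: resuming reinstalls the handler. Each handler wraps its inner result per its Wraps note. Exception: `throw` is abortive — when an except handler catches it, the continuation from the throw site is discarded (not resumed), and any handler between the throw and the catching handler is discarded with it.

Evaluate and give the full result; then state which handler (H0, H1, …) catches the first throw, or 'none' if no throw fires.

Answer: 18 ; first throw caught by: H1

Working:
tell(7) @ H0 ⇒ log+=7
throw(5) @ H1 caught ⇒ 18
= 18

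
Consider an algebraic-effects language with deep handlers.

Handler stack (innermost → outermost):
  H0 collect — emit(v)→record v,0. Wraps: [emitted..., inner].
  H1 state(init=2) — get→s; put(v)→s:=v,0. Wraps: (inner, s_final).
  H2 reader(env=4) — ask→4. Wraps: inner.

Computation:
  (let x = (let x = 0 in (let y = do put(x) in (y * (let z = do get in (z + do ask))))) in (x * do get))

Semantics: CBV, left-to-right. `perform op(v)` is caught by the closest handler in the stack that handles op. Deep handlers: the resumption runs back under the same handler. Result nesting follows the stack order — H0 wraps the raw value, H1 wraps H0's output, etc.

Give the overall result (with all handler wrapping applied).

Answer: ([0], 0)

Step-by-step:
put(0) @ H1 ⇒ s:=0
get @ H1 ⇒ 0
ask @ H2 ⇒ 4
get @ H1 ⇒ 0
H0 returns [0]
H1 returns ([0], 0)
H2 returns ([0], 0)
= ([0], 0)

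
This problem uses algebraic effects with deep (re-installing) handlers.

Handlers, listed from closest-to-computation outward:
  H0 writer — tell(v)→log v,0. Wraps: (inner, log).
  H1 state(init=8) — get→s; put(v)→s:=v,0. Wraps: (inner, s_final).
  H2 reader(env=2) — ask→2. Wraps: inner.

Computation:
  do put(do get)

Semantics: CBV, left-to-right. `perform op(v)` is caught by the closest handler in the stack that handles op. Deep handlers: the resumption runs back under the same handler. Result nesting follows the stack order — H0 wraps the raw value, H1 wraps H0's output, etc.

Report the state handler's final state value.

Answer: 8

Step-by-step:
get @ H1 ⇒ 8
put(8) @ H1 ⇒ s:=8
H0 returns (0, ())
H1 returns ((0, ()), 8)
H2 returns ((0, ()), 8)
= ((0, ()), 8)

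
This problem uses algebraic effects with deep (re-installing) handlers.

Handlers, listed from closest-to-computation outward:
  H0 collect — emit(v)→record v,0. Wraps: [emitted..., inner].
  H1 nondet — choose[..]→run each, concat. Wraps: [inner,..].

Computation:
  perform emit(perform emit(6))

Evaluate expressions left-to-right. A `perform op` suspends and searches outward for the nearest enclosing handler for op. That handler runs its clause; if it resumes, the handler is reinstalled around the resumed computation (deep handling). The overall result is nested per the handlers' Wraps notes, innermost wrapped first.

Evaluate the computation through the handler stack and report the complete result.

Answer: [[6, 0, 0]]

Evaluation trace:
emit(6) @ H0 ⇒ out+=6
emit(0) @ H0 ⇒ out+=0
H0 returns [6, 0, 0]
H1 returns [[6, 0, 0]]
= [[6, 0, 0]]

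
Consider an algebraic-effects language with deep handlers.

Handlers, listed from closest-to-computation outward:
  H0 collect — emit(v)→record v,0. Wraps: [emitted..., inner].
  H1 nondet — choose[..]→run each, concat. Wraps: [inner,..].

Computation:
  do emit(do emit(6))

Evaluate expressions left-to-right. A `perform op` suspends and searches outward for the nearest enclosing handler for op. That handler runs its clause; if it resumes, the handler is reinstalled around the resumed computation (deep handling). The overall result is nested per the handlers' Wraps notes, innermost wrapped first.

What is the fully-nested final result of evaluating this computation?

Evaluation trace:
emit(6) @ H0 ⇒ out+=6
emit(0) @ H0 ⇒ out+=0
H0 returns [6, 0, 0]
H1 returns [[6, 0, 0]]
= [[6, 0, 0]]

Answer: [[6, 0, 0]]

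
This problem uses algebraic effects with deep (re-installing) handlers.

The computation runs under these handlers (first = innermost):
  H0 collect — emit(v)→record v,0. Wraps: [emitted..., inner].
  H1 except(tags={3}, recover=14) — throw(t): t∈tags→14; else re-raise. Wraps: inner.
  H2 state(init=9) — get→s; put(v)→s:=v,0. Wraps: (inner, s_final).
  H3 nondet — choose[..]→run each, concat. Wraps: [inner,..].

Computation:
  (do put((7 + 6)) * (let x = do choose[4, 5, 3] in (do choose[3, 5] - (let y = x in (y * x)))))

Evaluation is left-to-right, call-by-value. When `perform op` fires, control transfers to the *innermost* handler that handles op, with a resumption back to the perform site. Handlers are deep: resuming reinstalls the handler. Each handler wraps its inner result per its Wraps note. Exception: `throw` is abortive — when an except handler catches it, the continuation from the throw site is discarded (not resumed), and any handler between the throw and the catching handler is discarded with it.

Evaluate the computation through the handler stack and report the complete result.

Evaluation trace:
put(13) @ H2 ⇒ s:=13
choose[4, 5, 3] @ H3
  branch[0] choose=4:
    choose[3, 5] @ H3
      branch[0] choose=3:
        H0 returns [0]
        H1 returns [0]
        H2 returns ([0], 13)
        H3 returns [([0], 13)]
      branch[1] choose=5:
        H0 returns [0]
        H1 returns [0]
        H2 returns ([0], 13)
        H3 returns [([0], 13)]
  branch[1] choose=5:
    choose[3, 5] @ H3
      branch[0] choose=3:
        H0 returns [0]
        H1 returns [0]
        H2 returns ([0], 13)
        H3 returns [([0], 13)]
      branch[1] choose=5:
        H0 returns [0]
        H1 returns [0]
        H2 returns ([0], 13)
        H3 returns [([0], 13)]
  branch[2] choose=3:
    choose[3, 5] @ H3
      branch[0] choose=3:
        H0 returns [0]
        H1 returns [0]
        H2 returns ([0], 13)
        H3 returns [([0], 13)]
      branch[1] choose=5:
        H0 returns [0]
        H1 returns [0]
        H2 returns ([0], 13)
        H3 returns [([0], 13)]
= [([0], 13), ([0], 13), ([0], 13), ([0], 13), ([0], 13), ([0], 13)]

Answer: [([0], 13), ([0], 13), ([0], 13), ([0], 13), ([0], 13), ([0], 13)]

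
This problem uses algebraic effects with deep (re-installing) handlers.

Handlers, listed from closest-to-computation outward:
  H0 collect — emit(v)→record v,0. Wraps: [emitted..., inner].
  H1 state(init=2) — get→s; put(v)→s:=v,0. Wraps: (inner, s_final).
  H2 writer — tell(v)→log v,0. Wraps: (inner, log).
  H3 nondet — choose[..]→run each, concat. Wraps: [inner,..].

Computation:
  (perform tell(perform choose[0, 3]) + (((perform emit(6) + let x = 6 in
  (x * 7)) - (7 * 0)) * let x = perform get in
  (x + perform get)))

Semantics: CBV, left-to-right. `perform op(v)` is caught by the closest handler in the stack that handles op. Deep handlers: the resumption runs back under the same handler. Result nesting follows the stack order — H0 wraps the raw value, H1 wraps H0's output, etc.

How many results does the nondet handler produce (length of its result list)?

Answer: 2

Evaluation trace:
choose[0, 3] @ H3
  branch[0] choose=0:
    tell(0) @ H2 ⇒ log+=0
    emit(6) @ H0 ⇒ out+=6
    get @ H1 ⇒ 2
    get @ H1 ⇒ 2
    H0 returns [6, 168]
    H1 returns ([6, 168], 2)
    H2 returns (([6, 168], 2), (0))
    H3 returns [(([6, 168], 2), (0))]
  branch[1] choose=3:
    tell(3) @ H2 ⇒ log+=3
    emit(6) @ H0 ⇒ out+=6
    get @ H1 ⇒ 2
    get @ H1 ⇒ 2
    H0 returns [6, 168]
    H1 returns ([6, 168], 2)
    H2 returns (([6, 168], 2), (3))
    H3 returns [(([6, 168], 2), (3))]
= [(([6, 168], 2), (0)), (([6, 168], 2), (3))]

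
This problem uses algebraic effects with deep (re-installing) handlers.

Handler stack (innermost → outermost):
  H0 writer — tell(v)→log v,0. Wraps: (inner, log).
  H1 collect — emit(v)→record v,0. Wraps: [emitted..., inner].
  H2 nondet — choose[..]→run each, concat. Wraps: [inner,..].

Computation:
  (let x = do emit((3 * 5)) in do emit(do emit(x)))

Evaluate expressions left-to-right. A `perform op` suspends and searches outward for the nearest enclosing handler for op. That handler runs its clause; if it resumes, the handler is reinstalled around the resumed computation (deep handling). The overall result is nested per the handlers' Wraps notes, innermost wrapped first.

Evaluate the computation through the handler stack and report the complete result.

Step-by-step:
emit(15) @ H1 ⇒ out+=15
emit(0) @ H1 ⇒ out+=0
emit(0) @ H1 ⇒ out+=0
H0 returns (0, ())
H1 returns [15, 0, 0, (0, ())]
H2 returns [[15, 0, 0, (0, ())]]
= [[15, 0, 0, (0, ())]]

Answer: [[15, 0, 0, (0, ())]]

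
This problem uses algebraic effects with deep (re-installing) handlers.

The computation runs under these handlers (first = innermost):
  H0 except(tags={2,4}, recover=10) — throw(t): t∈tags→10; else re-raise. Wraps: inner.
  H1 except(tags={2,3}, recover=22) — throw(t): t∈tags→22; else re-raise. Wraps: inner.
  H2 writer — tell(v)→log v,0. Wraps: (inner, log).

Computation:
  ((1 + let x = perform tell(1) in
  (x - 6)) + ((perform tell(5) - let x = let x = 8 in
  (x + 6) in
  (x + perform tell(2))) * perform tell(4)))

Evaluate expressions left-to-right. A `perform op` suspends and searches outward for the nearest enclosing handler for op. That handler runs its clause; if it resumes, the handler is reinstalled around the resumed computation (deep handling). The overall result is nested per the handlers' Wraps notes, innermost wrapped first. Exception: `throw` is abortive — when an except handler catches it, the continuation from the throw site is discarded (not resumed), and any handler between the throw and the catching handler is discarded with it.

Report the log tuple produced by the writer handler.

Step-by-step:
tell(1) @ H2 ⇒ log+=1
tell(5) @ H2 ⇒ log+=5
tell(2) @ H2 ⇒ log+=2
tell(4) @ H2 ⇒ log+=4
H0 returns -5
H1 returns -5
H2 returns (-5, (1, 5, 2, 4))
= (-5, (1, 5, 2, 4))

Answer: (1, 5, 2, 4)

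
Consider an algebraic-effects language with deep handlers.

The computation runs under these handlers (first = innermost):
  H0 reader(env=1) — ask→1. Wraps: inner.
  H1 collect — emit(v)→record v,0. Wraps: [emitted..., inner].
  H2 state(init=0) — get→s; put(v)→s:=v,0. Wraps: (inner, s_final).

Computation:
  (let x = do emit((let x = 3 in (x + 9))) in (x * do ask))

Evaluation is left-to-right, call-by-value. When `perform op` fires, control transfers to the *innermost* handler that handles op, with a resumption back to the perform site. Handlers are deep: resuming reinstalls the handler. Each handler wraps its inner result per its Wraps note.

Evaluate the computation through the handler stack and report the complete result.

Answer: ([12, 0], 0)

Evaluation trace:
emit(12) @ H1 ⇒ out+=12
ask @ H0 ⇒ 1
H0 returns 0
H1 returns [12, 0]
H2 returns ([12, 0], 0)
= ([12, 0], 0)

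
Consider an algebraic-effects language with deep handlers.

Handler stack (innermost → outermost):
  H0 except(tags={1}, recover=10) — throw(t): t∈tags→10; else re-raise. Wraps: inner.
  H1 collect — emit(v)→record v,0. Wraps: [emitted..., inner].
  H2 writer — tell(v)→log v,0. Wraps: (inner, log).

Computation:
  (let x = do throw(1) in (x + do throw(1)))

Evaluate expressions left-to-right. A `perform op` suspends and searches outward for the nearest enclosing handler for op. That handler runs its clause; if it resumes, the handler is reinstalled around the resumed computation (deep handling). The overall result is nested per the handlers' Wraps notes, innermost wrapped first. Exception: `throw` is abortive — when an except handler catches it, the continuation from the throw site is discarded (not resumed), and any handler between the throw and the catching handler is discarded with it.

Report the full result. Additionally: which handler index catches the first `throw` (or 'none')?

Evaluation trace:
throw(1) @ H0 caught ⇒ 10
H1 returns [10]
H2 returns ([10], ())
= ([10], ())

Answer: ([10], ()) ; first throw caught by: H0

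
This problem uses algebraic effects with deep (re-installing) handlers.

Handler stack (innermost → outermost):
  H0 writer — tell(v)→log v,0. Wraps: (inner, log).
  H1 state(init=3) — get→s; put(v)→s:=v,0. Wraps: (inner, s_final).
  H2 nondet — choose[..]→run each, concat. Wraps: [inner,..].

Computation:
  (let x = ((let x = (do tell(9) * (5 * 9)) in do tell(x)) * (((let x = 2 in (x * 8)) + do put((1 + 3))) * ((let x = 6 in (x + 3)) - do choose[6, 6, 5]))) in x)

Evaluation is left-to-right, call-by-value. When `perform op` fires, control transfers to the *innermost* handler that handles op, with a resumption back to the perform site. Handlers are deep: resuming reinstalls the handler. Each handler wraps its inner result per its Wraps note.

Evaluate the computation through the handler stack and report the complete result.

Step-by-step:
tell(9) @ H0 ⇒ log+=9
tell(0) @ H0 ⇒ log+=0
put(4) @ H1 ⇒ s:=4
choose[6, 6, 5] @ H2
  branch[0] choose=6:
    H0 returns (0, (9, 0))
    H1 returns ((0, (9, 0)), 4)
    H2 returns [((0, (9, 0)), 4)]
  branch[1] choose=6:
    H0 returns (0, (9, 0))
    H1 returns ((0, (9, 0)), 4)
    H2 returns [((0, (9, 0)), 4)]
  branch[2] choose=5:
    H0 returns (0, (9, 0))
    H1 returns ((0, (9, 0)), 4)
    H2 returns [((0, (9, 0)), 4)]
= [((0, (9, 0)), 4), ((0, (9, 0)), 4), ((0, (9, 0)), 4)]

Answer: [((0, (9, 0)), 4), ((0, (9, 0)), 4), ((0, (9, 0)), 4)]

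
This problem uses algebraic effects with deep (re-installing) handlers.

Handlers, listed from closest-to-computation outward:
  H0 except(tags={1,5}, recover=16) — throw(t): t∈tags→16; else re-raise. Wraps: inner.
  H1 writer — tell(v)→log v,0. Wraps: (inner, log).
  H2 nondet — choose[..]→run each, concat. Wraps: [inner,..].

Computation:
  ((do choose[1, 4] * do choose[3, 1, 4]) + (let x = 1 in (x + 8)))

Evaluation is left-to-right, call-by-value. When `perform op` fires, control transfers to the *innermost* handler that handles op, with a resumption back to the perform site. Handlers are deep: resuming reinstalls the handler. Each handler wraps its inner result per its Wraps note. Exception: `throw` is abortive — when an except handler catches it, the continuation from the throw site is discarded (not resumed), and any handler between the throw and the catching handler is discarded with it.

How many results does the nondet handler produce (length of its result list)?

Answer: 6

Evaluation trace:
choose[1, 4] @ H2
  branch[0] choose=1:
    choose[3, 1, 4] @ H2
      branch[0] choose=3:
        H0 returns 12
        H1 returns (12, ())
        H2 returns [(12, ())]
      branch[1] choose=1:
        H0 returns 10
        H1 returns (10, ())
        H2 returns [(10, ())]
      branch[2] choose=4:
        H0 returns 13
        H1 returns (13, ())
        H2 returns [(13, ())]
  branch[1] choose=4:
    choose[3, 1, 4] @ H2
      branch[0] choose=3:
        H0 returns 21
        H1 returns (21, ())
        H2 returns [(21, ())]
      branch[1] choose=1:
        H0 returns 13
        H1 returns (13, ())
        H2 returns [(13, ())]
      branch[2] choose=4:
        H0 returns 25
        H1 returns (25, ())
        H2 returns [(25, ())]
= [(12, ()), (10, ()), (13, ()), (21, ()), (13, ()), (25, ())]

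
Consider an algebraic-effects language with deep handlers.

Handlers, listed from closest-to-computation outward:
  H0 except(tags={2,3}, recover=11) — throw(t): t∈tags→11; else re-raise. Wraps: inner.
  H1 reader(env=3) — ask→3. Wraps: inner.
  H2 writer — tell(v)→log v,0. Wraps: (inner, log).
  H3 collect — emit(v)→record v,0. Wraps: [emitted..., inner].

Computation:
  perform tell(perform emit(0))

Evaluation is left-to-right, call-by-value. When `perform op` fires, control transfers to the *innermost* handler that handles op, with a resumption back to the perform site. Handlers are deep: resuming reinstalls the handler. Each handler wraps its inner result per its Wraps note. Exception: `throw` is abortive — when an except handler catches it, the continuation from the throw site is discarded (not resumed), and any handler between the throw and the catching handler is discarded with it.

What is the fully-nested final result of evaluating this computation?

Answer: [0, (0, (0))]

Step-by-step:
emit(0) @ H3 ⇒ out+=0
tell(0) @ H2 ⇒ log+=0
H0 returns 0
H1 returns 0
H2 returns (0, (0))
H3 returns [0, (0, (0))]
= [0, (0, (0))]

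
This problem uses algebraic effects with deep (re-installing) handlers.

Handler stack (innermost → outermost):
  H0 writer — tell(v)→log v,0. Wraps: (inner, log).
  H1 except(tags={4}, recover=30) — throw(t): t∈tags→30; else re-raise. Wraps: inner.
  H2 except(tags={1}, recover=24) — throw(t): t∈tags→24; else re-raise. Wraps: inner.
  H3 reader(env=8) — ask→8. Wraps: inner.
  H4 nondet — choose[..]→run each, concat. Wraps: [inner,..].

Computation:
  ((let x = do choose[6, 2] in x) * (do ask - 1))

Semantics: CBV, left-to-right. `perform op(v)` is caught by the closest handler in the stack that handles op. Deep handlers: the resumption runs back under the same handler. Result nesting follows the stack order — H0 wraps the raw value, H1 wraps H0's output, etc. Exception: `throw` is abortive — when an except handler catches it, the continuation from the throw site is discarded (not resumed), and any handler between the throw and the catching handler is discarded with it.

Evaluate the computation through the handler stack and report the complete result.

Step-by-step:
choose[6, 2] @ H4
  branch[0] choose=6:
    ask @ H3 ⇒ 8
    H0 returns (42, ())
    H1 returns (42, ())
    H2 returns (42, ())
    H3 returns (42, ())
    H4 returns [(42, ())]
  branch[1] choose=2:
    ask @ H3 ⇒ 8
    H0 returns (14, ())
    H1 returns (14, ())
    H2 returns (14, ())
    H3 returns (14, ())
    H4 returns [(14, ())]
= [(42, ()), (14, ())]

Answer: [(42, ()), (14, ())]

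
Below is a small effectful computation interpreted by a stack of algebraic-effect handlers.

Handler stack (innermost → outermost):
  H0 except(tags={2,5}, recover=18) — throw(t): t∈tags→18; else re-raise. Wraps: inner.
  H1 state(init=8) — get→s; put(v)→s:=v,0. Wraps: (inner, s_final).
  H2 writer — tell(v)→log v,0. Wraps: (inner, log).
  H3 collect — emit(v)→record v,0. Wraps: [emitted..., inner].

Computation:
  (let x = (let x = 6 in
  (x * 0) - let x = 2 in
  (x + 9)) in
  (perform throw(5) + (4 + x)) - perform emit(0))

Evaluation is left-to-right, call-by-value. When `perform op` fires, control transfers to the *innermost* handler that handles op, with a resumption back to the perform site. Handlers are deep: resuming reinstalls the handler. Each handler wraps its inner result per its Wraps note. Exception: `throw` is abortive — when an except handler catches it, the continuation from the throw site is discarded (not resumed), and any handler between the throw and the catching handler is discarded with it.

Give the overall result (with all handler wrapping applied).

Answer: [((18, 8), ())]

Evaluation trace:
throw(5) @ H0 caught ⇒ 18
H1 returns (18, 8)
H2 returns ((18, 8), ())
H3 returns [((18, 8), ())]
= [((18, 8), ())]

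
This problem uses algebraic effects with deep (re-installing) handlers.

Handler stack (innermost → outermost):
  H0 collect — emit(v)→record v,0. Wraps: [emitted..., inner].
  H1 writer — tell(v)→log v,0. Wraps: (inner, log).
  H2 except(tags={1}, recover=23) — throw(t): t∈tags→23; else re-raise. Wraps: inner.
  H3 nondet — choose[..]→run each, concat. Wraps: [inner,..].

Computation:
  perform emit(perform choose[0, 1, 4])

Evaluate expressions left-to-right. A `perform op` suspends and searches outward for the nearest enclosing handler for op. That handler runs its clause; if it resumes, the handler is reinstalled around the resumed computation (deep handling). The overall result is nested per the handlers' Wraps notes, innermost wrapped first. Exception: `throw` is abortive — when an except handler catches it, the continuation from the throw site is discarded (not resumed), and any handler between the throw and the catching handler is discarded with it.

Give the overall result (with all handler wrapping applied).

Answer: [([0, 0], ()), ([1, 0], ()), ([4, 0], ())]

Evaluation trace:
choose[0, 1, 4] @ H3
  branch[0] choose=0:
    emit(0) @ H0 ⇒ out+=0
    H0 returns [0, 0]
    H1 returns ([0, 0], ())
    H2 returns ([0, 0], ())
    H3 returns [([0, 0], ())]
  branch[1] choose=1:
    emit(1) @ H0 ⇒ out+=1
    H0 returns [1, 0]
    H1 returns ([1, 0], ())
    H2 returns ([1, 0], ())
    H3 returns [([1, 0], ())]
  branch[2] choose=4:
    emit(4) @ H0 ⇒ out+=4
    H0 returns [4, 0]
    H1 returns ([4, 0], ())
    H2 returns ([4, 0], ())
    H3 returns [([4, 0], ())]
= [([0, 0], ()), ([1, 0], ()), ([4, 0], ())]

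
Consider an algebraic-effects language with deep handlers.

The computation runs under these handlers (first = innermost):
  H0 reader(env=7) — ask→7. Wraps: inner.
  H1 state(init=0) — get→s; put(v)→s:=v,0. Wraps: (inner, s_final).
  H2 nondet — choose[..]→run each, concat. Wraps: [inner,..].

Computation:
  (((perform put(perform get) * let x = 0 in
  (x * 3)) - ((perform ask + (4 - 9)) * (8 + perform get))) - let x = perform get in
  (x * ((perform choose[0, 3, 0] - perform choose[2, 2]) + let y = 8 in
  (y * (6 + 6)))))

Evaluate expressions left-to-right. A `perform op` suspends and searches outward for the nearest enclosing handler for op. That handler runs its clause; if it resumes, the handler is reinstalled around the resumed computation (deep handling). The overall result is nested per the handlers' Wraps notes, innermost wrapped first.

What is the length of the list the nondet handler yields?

Answer: 6

Step-by-step:
get @ H1 ⇒ 0
put(0) @ H1 ⇒ s:=0
ask @ H0 ⇒ 7
get @ H1 ⇒ 0
get @ H1 ⇒ 0
choose[0, 3, 0] @ H2
  branch[0] choose=0:
    choose[2, 2] @ H2
      branch[0] choose=2:
        H0 returns -16
        H1 returns (-16, 0)
        H2 returns [(-16, 0)]
      branch[1] choose=2:
        H0 returns -16
        H1 returns (-16, 0)
        H2 returns [(-16, 0)]
  branch[1] choose=3:
    choose[2, 2] @ H2
      branch[0] choose=2:
        H0 returns -16
        H1 returns (-16, 0)
        H2 returns [(-16, 0)]
      branch[1] choose=2:
        H0 returns -16
        H1 returns (-16, 0)
        H2 returns [(-16, 0)]
  branch[2] choose=0:
    choose[2, 2] @ H2
      branch[0] choose=2:
        H0 returns -16
        H1 returns (-16, 0)
        H2 returns [(-16, 0)]
      branch[1] choose=2:
        H0 returns -16
        H1 returns (-16, 0)
        H2 returns [(-16, 0)]
= [(-16, 0), (-16, 0), (-16, 0), (-16, 0), (-16, 0), (-16, 0)]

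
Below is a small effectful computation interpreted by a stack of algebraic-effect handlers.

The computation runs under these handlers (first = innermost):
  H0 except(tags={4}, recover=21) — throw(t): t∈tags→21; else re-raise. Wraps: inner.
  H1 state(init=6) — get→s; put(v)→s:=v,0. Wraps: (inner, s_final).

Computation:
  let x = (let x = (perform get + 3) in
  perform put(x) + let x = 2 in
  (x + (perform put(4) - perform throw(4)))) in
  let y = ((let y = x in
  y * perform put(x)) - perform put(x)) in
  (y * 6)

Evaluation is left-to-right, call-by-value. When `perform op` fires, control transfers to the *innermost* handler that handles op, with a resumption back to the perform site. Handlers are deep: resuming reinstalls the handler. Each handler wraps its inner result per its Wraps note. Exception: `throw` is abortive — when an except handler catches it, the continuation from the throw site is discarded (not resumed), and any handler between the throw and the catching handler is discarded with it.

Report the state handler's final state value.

Answer: 4

Evaluation trace:
get @ H1 ⇒ 6
put(9) @ H1 ⇒ s:=9
put(4) @ H1 ⇒ s:=4
throw(4) @ H0 caught ⇒ 21
H1 returns (21, 4)
= (21, 4)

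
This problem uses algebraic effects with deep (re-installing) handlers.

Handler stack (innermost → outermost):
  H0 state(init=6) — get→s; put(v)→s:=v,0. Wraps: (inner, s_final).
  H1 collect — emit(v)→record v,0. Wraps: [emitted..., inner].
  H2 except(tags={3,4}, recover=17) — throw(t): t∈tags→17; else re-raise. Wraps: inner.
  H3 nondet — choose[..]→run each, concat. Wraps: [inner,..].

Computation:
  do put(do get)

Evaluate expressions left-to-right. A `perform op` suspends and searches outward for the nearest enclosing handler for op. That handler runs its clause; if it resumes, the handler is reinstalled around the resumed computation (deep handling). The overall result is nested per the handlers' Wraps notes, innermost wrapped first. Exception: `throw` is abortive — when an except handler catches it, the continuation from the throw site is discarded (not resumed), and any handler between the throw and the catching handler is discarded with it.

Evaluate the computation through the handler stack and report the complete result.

Working:
get @ H0 ⇒ 6
put(6) @ H0 ⇒ s:=6
H0 returns (0, 6)
H1 returns [(0, 6)]
H2 returns [(0, 6)]
H3 returns [[(0, 6)]]
= [[(0, 6)]]

Answer: [[(0, 6)]]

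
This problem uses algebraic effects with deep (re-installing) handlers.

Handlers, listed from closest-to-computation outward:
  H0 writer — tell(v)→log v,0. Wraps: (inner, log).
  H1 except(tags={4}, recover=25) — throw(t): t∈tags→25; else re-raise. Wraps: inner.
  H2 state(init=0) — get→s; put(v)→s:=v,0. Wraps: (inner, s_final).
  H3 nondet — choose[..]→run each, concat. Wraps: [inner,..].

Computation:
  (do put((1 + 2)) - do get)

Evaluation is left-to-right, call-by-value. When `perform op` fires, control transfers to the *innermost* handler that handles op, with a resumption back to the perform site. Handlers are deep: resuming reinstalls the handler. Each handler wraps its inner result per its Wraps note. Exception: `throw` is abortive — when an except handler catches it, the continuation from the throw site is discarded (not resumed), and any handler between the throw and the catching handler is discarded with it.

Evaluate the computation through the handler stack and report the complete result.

Evaluation trace:
put(3) @ H2 ⇒ s:=3
get @ H2 ⇒ 3
H0 returns (-3, ())
H1 returns (-3, ())
H2 returns ((-3, ()), 3)
H3 returns [((-3, ()), 3)]
= [((-3, ()), 3)]

Answer: [((-3, ()), 3)]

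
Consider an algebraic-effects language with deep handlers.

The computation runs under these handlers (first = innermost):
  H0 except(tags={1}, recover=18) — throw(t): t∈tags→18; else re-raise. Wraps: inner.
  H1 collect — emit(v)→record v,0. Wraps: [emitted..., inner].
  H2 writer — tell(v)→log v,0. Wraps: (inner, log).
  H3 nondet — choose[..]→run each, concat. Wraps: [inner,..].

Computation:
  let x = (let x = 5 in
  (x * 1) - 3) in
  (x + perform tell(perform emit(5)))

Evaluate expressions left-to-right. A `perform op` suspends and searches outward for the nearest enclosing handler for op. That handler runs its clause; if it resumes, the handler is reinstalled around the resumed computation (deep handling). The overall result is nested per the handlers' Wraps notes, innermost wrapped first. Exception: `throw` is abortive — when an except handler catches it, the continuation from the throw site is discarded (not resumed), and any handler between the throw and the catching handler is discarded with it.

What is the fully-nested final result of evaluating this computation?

Evaluation trace:
emit(5) @ H1 ⇒ out+=5
tell(0) @ H2 ⇒ log+=0
H0 returns 2
H1 returns [5, 2]
H2 returns ([5, 2], (0))
H3 returns [([5, 2], (0))]
= [([5, 2], (0))]

Answer: [([5, 2], (0))]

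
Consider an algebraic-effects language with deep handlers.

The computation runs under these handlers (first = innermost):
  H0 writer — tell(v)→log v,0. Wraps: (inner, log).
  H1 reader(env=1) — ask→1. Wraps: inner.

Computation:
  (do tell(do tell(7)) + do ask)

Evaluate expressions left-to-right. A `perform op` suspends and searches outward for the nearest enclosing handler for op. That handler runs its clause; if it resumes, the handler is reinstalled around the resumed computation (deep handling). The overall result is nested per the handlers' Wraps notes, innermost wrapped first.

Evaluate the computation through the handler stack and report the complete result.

Answer: (1, (7, 0))

Evaluation trace:
tell(7) @ H0 ⇒ log+=7
tell(0) @ H0 ⇒ log+=0
ask @ H1 ⇒ 1
H0 returns (1, (7, 0))
H1 returns (1, (7, 0))
= (1, (7, 0))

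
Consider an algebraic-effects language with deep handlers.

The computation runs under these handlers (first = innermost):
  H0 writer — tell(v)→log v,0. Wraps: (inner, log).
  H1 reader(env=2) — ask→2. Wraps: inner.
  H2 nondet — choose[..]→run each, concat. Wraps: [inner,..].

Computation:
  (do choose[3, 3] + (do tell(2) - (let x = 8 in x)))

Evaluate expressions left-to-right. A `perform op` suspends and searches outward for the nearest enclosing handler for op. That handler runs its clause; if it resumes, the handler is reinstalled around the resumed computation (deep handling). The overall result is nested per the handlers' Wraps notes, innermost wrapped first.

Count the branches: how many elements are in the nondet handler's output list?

Answer: 2

Evaluation trace:
choose[3, 3] @ H2
  branch[0] choose=3:
    tell(2) @ H0 ⇒ log+=2
    H0 returns (-5, (2))
    H1 returns (-5, (2))
    H2 returns [(-5, (2))]
  branch[1] choose=3:
    tell(2) @ H0 ⇒ log+=2
    H0 returns (-5, (2))
    H1 returns (-5, (2))
    H2 returns [(-5, (2))]
= [(-5, (2)), (-5, (2))]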